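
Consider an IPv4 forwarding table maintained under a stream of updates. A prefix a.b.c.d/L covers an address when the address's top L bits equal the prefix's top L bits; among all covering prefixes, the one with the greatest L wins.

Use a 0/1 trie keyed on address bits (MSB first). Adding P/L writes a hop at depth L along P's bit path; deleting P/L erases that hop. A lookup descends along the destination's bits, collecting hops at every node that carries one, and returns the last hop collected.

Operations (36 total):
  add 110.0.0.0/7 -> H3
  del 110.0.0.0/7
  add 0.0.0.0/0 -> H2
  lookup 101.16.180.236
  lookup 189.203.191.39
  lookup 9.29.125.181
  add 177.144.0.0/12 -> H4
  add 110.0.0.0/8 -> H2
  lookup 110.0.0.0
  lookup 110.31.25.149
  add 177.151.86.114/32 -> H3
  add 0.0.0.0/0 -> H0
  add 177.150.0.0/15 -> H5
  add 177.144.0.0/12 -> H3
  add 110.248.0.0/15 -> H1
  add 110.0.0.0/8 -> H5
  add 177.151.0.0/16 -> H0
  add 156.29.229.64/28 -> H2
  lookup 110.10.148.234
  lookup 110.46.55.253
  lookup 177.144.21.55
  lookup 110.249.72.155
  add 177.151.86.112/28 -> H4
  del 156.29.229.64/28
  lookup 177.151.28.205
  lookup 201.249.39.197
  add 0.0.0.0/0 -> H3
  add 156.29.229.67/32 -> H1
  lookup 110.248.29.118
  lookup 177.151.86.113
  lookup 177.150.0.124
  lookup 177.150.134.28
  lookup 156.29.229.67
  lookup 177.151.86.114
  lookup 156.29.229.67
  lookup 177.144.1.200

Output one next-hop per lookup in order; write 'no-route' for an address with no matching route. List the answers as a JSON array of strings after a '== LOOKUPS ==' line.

Process each operation:
  + 110.0.0.0/7 (H3) depth=7
  - 110.0.0.0/7 clear@7
  + 0.0.0.0/0 (H2) depth=0
  ? 101.16.180.236  path d0:H2→d1:-→d2:-→d3:-→d4:-  best=H2
  ? 189.203.191.39  path d0:H2  best=H2
  ? 9.29.125.181  path d0:H2→d1:-  best=H2
  + 177.144.0.0/12 (H4) depth=12
  + 110.0.0.0/8 (H2) depth=8
  ? 110.0.0.0  path d0:H2→d1:-→d2:-→d3:-→d4:-→d5:-→d6:-→d7:-→d8:H2  best=H2
  ? 110.31.25.149  path d0:H2→d1:-→d2:-→d3:-→d4:-→d5:-→d6:-→d7:-→d8:H2  best=H2
  + 177.151.86.114/32 (H3) depth=32
  + 0.0.0.0/0 (H0) depth=0
  + 177.150.0.0/15 (H5) depth=15
  + 177.144.0.0/12 (H3) depth=12
  + 110.248.0.0/15 (H1) depth=15
  + 110.0.0.0/8 (H5) depth=8
  + 177.151.0.0/16 (H0) depth=16
  + 156.29.229.64/28 (H2) depth=28
  ? 110.10.148.234  path d0:H0→d1:-→d2:-→d3:-→d4:-→d5:-→d6:-→d7:-→d8:H5  best=H5
  ? 110.46.55.253  path d0:H0→d1:-→d2:-→d3:-→d4:-→d5:-→d6:-→d7:-→d8:H5  best=H5
  ? 177.144.21.55  path d0:H0→d1:-→d2:-→d3:-→d4:-→d5:-→d6:-→d7:-→d8:-→d9:-→d10:-→d11:-→d12:H3→d13:-  best=H3
  ? 110.249.72.155  path d0:H0→d1:-→d2:-→d3:-→d4:-→d5:-→d6:-→d7:-→d8:H5→d9:-→d10:-→d11:-→d12:-→d13:-→d14:-→d15:H1  best=H1
  + 177.151.86.112/28 (H4) depth=28
  - 156.29.229.64/28 clear@28
  ? 177.151.28.205  path d0:H0→d1:-→d2:-→d3:-→d4:-→d5:-→d6:-→d7:-→d8:-→d9:-→d10:-→d11:-→d12:H3→d13:-→d14:-→d15:H5→d16:H0→d17:-  best=H0
  ? 201.249.39.197  path d0:H0→d1:-  best=H0
  + 0.0.0.0/0 (H3) depth=0
  + 156.29.229.67/32 (H1) depth=32
  ? 110.248.29.118  path d0:H3→d1:-→d2:-→d3:-→d4:-→d5:-→d6:-→d7:-→d8:H5→d9:-→d10:-→d11:-→d12:-→d13:-→d14:-→d15:H1  best=H1
  ? 177.151.86.113  path d0:H3→d1:-→d2:-→d3:-→d4:-→d5:-→d6:-→d7:-→d8:-→d9:-→d10:-→d11:-→d12:H3→d13:-→d14:-→d15:H5→d16:H0→d17:-→d18:-→d19:-→d20:-→d21:-→d22:-→d23:-→d24:-→d25:-→d26:-→d27:-→d28:H4→d29:-→d30:-  best=H4
  ? 177.150.0.124  path d0:H3→d1:-→d2:-→d3:-→d4:-→d5:-→d6:-→d7:-→d8:-→d9:-→d10:-→d11:-→d12:H3→d13:-→d14:-→d15:H5  best=H5
  ? 177.150.134.28  path d0:H3→d1:-→d2:-→d3:-→d4:-→d5:-→d6:-→d7:-→d8:-→d9:-→d10:-→d11:-→d12:H3→d13:-→d14:-→d15:H5  best=H5
  ? 156.29.229.67  path d0:H3→d1:-→d2:-→d3:-→d4:-→d5:-→d6:-→d7:-→d8:-→d9:-→d10:-→d11:-→d12:-→d13:-→d14:-→d15:-→d16:-→d17:-→d18:-→d19:-→d20:-→d21:-→d22:-→d23:-→d24:-→d25:-→d26:-→d27:-→d28:-→d29:-→d30:-→d31:-→d32:H1  best=H1
  ? 177.151.86.114  path d0:H3→d1:-→d2:-→d3:-→d4:-→d5:-→d6:-→d7:-→d8:-→d9:-→d10:-→d11:-→d12:H3→d13:-→d14:-→d15:H5→d16:H0→d17:-→d18:-→d19:-→d20:-→d21:-→d22:-→d23:-→d24:-→d25:-→d26:-→d27:-→d28:H4→d29:-→d30:-→d31:-→d32:H3  best=H3
  ? 156.29.229.67  path d0:H3→d1:-→d2:-→d3:-→d4:-→d5:-→d6:-→d7:-→d8:-→d9:-→d10:-→d11:-→d12:-→d13:-→d14:-→d15:-→d16:-→d17:-→d18:-→d19:-→d20:-→d21:-→d22:-→d23:-→d24:-→d25:-→d26:-→d27:-→d28:-→d29:-→d30:-→d31:-→d32:H1  best=H1
  ? 177.144.1.200  path d0:H3→d1:-→d2:-→d3:-→d4:-→d5:-→d6:-→d7:-→d8:-→d9:-→d10:-→d11:-→d12:H3→d13:-  best=H3

== LOOKUPS ==
["H2","H2","H2","H2","H2","H5","H5","H3","H1","H0","H0","H1","H4","H5","H5","H1","H3","H1","H3"]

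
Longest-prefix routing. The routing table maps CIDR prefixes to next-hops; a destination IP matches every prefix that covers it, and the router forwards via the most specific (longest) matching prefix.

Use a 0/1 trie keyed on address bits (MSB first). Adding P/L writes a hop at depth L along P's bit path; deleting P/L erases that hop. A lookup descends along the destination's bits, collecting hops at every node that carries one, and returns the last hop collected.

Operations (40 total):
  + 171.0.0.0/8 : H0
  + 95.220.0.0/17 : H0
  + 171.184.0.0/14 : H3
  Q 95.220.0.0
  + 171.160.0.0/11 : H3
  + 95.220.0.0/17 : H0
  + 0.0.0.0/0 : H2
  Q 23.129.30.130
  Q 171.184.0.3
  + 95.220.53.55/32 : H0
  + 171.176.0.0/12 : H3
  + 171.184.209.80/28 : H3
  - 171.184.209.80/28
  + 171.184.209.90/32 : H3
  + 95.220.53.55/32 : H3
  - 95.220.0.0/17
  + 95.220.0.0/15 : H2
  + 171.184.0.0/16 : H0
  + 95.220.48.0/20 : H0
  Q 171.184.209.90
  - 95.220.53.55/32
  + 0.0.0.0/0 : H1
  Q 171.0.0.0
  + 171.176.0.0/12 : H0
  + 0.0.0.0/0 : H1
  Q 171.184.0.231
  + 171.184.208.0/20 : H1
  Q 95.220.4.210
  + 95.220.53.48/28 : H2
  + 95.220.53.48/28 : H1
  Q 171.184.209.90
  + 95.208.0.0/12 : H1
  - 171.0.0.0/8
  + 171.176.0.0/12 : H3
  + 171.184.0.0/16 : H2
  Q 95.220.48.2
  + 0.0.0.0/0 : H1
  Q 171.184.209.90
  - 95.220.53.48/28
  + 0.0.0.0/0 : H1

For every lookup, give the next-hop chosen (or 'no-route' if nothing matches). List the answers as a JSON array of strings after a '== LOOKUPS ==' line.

Trace:
  add 171.0.0.0/8 -> H0 at depth 8
  add 95.220.0.0/17 -> H0 at depth 17
  add 171.184.0.0/14 -> H3 at depth 14
  ? 95.220.0.0  path d0:-→d1:-→d2:-→d3:-→d4:-→d5:-→d6:-→d7:-→d8:-→d9:-→d10:-→d11:-→d12:-→d13:-→d14:-→d15:-→d16:-→d17:H0  best=H0
  add 171.160.0.0/11 -> H3 at depth 11
  add 95.220.0.0/17 -> H0 at depth 17
  add 0.0.0.0/0 -> H2 at depth 0
  ? 23.129.30.130  path d0:H2→d1:-  best=H2
  ? 171.184.0.3  path d0:H2→d1:-→d2:-→d3:-→d4:-→d5:-→d6:-→d7:-→d8:H0→d9:-→d10:-→d11:H3→d12:-→d13:-→d14:H3  best=H3
  add 95.220.53.55/32 -> H0 at depth 32
  add 171.176.0.0/12 -> H3 at depth 12
  add 171.184.209.80/28 -> H3 at depth 28
  del 171.184.209.80/28 (clear depth 28)
  add 171.184.209.90/32 -> H3 at depth 32
  add 95.220.53.55/32 -> H3 at depth 32
  del 95.220.0.0/17 (clear depth 17)
  add 95.220.0.0/15 -> H2 at depth 15
  add 171.184.0.0/16 -> H0 at depth 16
  add 95.220.48.0/20 -> H0 at depth 20
  ? 171.184.209.90  path d0:H2→d1:-→d2:-→d3:-→d4:-→d5:-→d6:-→d7:-→d8:H0→d9:-→d10:-→d11:H3→d12:H3→d13:-→d14:H3→d15:-→d16:H0→d17:-→d18:-→d19:-→d20:-→d21:-→d22:-→d23:-→d24:-→d25:-→d26:-→d27:-→d28:-→d29:-→d30:-→d31:-→d32:H3  best=H3
  del 95.220.53.55/32 (clear depth 32)
  add 0.0.0.0/0 -> H1 at depth 0
  ? 171.0.0.0  path d0:H1→d1:-→d2:-→d3:-→d4:-→d5:-→d6:-→d7:-→d8:H0  best=H0
  add 171.176.0.0/12 -> H0 at depth 12
  add 0.0.0.0/0 -> H1 at depth 0
  ? 171.184.0.231  path d0:H1→d1:-→d2:-→d3:-→d4:-→d5:-→d6:-→d7:-→d8:H0→d9:-→d10:-→d11:H3→d12:H0→d13:-→d14:H3→d15:-→d16:H0  best=H0
  add 171.184.208.0/20 -> H1 at depth 20
  ? 95.220.4.210  path d0:H1→d1:-→d2:-→d3:-→d4:-→d5:-→d6:-→d7:-→d8:-→d9:-→d10:-→d11:-→d12:-→d13:-→d14:-→d15:H2→d16:-→d17:-→d18:-  best=H2
  add 95.220.53.48/28 -> H2 at depth 28
  add 95.220.53.48/28 -> H1 at depth 28
  ? 171.184.209.90  path d0:H1→d1:-→d2:-→d3:-→d4:-→d5:-→d6:-→d7:-→d8:H0→d9:-→d10:-→d11:H3→d12:H0→d13:-→d14:H3→d15:-→d16:H0→d17:-→d18:-→d19:-→d20:H1→d21:-→d22:-→d23:-→d24:-→d25:-→d26:-→d27:-→d28:-→d29:-→d30:-→d31:-→d32:H3  best=H3
  add 95.208.0.0/12 -> H1 at depth 12
  del 171.0.0.0/8 (clear depth 8)
  add 171.176.0.0/12 -> H3 at depth 12
  add 171.184.0.0/16 -> H2 at depth 16
  ? 95.220.48.2  path d0:H1→d1:-→d2:-→d3:-→d4:-→d5:-→d6:-→d7:-→d8:-→d9:-→d10:-→d11:-→d12:H1→d13:-→d14:-→d15:H2→d16:-→d17:-→d18:-→d19:-→d20:H0→d21:-  best=H0
  add 0.0.0.0/0 -> H1 at depth 0
  ? 171.184.209.90  path d0:H1→d1:-→d2:-→d3:-→d4:-→d5:-→d6:-→d7:-→d8:-→d9:-→d10:-→d11:H3→d12:H3→d13:-→d14:H3→d15:-→d16:H2→d17:-→d18:-→d19:-→d20:H1→d21:-→d22:-→d23:-→d24:-→d25:-→d26:-→d27:-→d28:-→d29:-→d30:-→d31:-→d32:H3  best=H3
  del 95.220.53.48/28 (clear depth 28)
  add 0.0.0.0/0 -> H1 at depth 0

== LOOKUPS ==
["H0","H2","H3","H3","H0","H0","H2","H3","H0","H3"]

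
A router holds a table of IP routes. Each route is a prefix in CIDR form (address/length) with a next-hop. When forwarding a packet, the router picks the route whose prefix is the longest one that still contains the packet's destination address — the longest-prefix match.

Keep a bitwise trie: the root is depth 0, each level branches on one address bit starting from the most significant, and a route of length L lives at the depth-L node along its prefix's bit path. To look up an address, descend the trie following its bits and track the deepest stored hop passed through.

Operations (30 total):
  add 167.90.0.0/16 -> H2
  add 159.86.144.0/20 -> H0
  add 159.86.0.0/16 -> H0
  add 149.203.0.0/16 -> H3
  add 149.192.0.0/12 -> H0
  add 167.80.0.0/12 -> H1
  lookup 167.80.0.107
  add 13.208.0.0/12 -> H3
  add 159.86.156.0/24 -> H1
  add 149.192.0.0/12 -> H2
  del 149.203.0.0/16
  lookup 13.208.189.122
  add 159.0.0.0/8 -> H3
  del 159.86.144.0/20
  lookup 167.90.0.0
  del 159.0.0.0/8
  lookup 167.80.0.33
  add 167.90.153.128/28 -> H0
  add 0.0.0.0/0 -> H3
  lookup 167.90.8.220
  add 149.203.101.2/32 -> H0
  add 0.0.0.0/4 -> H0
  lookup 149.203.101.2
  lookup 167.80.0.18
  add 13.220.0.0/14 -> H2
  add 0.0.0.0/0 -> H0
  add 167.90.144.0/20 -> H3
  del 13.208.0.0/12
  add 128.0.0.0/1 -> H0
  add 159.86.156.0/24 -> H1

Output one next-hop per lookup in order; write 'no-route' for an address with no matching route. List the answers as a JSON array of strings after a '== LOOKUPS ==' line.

Trace:
  + 167.90.0.0/16 (H2) depth=16
  + 159.86.144.0/20 (H0) depth=20
  + 159.86.0.0/16 (H0) depth=16
  + 149.203.0.0/16 (H3) depth=16
  + 149.192.0.0/12 (H0) depth=12
  + 167.80.0.0/12 (H1) depth=12
  ? 167.80.0.107  path d0:-→d1:-→d2:-→d3:-→d4:-→d5:-→d6:-→d7:-→d8:-→d9:-→d10:-→d11:-→d12:H1  best=H1
  + 13.208.0.0/12 (H3) depth=12
  + 159.86.156.0/24 (H1) depth=24
  + 149.192.0.0/12 (H2) depth=12
  del 149.203.0.0/16 (clear depth 16)
  ? 13.208.189.122  path d0:-→d1:-→d2:-→d3:-→d4:-→d5:-→d6:-→d7:-→d8:-→d9:-→d10:-→d11:-→d12:H3  best=H3
  + 159.0.0.0/8 (H3) depth=8
  del 159.86.144.0/20 (clear depth 20)
  ? 167.90.0.0  path d0:-→d1:-→d2:-→d3:-→d4:-→d5:-→d6:-→d7:-→d8:-→d9:-→d10:-→d11:-→d12:H1→d13:-→d14:-→d15:-→d16:H2  best=H2
  del 159.0.0.0/8 (clear depth 8)
  ? 167.80.0.33  path d0:-→d1:-→d2:-→d3:-→d4:-→d5:-→d6:-→d7:-→d8:-→d9:-→d10:-→d11:-→d12:H1  best=H1
  + 167.90.153.128/28 (H0) depth=28
  + 0.0.0.0/0 (H3) depth=0
  ? 167.90.8.220  path d0:H3→d1:-→d2:-→d3:-→d4:-→d5:-→d6:-→d7:-→d8:-→d9:-→d10:-→d11:-→d12:H1→d13:-→d14:-→d15:-→d16:H2  best=H2
  + 149.203.101.2/32 (H0) depth=32
  + 0.0.0.0/4 (H0) depth=4
  ? 149.203.101.2  path d0:H3→d1:-→d2:-→d3:-→d4:-→d5:-→d6:-→d7:-→d8:-→d9:-→d10:-→d11:-→d12:H2→d13:-→d14:-→d15:-→d16:-→d17:-→d18:-→d19:-→d20:-→d21:-→d22:-→d23:-→d24:-→d25:-→d26:-→d27:-→d28:-→d29:-→d30:-→d31:-→d32:H0  best=H0
  ? 167.80.0.18  path d0:H3→d1:-→d2:-→d3:-→d4:-→d5:-→d6:-→d7:-→d8:-→d9:-→d10:-→d11:-→d12:H1  best=H1
  + 13.220.0.0/14 (H2) depth=14
  + 0.0.0.0/0 (H0) depth=0
  + 167.90.144.0/20 (H3) depth=20
  del 13.208.0.0/12 (clear depth 12)
  + 128.0.0.0/1 (H0) depth=1
  + 159.86.156.0/24 (H1) depth=24

== LOOKUPS ==
["H1","H3","H2","H1","H2","H0","H1"]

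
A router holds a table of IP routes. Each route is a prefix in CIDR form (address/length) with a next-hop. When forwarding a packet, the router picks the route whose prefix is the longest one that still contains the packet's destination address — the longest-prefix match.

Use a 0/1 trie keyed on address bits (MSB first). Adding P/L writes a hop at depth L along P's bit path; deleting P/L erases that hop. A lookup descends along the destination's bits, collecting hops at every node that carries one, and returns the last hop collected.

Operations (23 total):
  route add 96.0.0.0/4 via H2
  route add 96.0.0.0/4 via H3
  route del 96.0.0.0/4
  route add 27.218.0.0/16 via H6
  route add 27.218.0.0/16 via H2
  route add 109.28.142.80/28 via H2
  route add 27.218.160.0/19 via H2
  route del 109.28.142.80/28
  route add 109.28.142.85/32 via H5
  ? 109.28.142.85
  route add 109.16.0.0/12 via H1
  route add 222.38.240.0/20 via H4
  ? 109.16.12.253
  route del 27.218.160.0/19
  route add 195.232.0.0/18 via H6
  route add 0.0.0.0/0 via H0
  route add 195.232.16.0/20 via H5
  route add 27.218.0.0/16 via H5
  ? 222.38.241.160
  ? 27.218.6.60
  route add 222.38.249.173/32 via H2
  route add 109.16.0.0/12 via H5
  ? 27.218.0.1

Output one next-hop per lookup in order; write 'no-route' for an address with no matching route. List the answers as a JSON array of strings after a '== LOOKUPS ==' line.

Process each operation:
  add 96.0.0.0/4 -> H2 at depth 4
  add 96.0.0.0/4 -> H3 at depth 4
  del 96.0.0.0/4 (clear depth 4)
  add 27.218.0.0/16 -> H6 at depth 16
  add 27.218.0.0/16 -> H2 at depth 16
  add 109.28.142.80/28 -> H2 at depth 28
  add 27.218.160.0/19 -> H2 at depth 19
  del 109.28.142.80/28 (clear depth 28)
  add 109.28.142.85/32 -> H5 at depth 32
  Q 109.28.142.85: descend 01101101000111001000111001010101 ; hops seen [H5] ; pick H5
  add 109.16.0.0/12 -> H1 at depth 12
  add 222.38.240.0/20 -> H4 at depth 20
  Q 109.16.12.253: descend 011011010001 ; hops seen [H1] ; pick H1
  del 27.218.160.0/19 (clear depth 19)
  add 195.232.0.0/18 -> H6 at depth 18
  add 0.0.0.0/0 -> H0 at depth 0
  add 195.232.16.0/20 -> H5 at depth 20
  add 27.218.0.0/16 -> H5 at depth 16
  Q 222.38.241.160: descend 11011110001001101111 ; hops seen [H0,H4] ; pick H4
  Q 27.218.6.60: descend 0001101111011010 ; hops seen [H0,H5] ; pick H5
  add 222.38.249.173/32 -> H2 at depth 32
  add 109.16.0.0/12 -> H5 at depth 12
  Q 27.218.0.1: descend 0001101111011010 ; hops seen [H0,H5] ; pick H5

== LOOKUPS ==
["H5","H1","H4","H5","H5"]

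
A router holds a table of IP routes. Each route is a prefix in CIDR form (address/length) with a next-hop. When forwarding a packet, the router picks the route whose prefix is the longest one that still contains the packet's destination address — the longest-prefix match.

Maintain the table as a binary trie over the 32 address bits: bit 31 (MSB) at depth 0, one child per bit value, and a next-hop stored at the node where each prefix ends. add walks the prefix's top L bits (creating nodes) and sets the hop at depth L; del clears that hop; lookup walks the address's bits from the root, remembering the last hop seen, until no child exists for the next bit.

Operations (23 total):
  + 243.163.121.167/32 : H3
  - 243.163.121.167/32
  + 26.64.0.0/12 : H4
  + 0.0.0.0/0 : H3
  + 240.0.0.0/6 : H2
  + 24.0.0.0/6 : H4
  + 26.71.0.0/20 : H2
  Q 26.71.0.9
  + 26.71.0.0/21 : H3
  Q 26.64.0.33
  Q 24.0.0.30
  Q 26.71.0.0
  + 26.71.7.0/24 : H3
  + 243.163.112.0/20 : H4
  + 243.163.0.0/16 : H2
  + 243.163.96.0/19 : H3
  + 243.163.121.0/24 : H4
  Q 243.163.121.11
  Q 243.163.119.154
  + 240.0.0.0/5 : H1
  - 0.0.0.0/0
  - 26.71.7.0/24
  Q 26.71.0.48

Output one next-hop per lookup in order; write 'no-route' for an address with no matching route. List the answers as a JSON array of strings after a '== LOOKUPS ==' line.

Trace:
  add 243.163.121.167/32 -> H3 at depth 32
  - 243.163.121.167/32 clear@32
  add 26.64.0.0/12 -> H4 at depth 12
  add 0.0.0.0/0 -> H3 at depth 0
  add 240.0.0.0/6 -> H2 at depth 6
  add 24.0.0.0/6 -> H4 at depth 6
  add 26.71.0.0/20 -> H2 at depth 20
  lookup 26.71.0.9: bits 00011010010001110000 walk d0:H3→d1:-→d2:-→d3:-→d4:-→d5:-→d6:H4→d7:-→d8:-→d9:-→d10:-→d11:-→d12:H4→d13:-→d14:-→d15:-→d16:-→d17:-→d18:-→d19:-→d20:H2 -> H2
  add 26.71.0.0/21 -> H3 at depth 21
  lookup 26.64.0.33: bits 0001101001000 walk d0:H3→d1:-→d2:-→d3:-→d4:-→d5:-→d6:H4→d7:-→d8:-→d9:-→d10:-→d11:-→d12:H4→d13:- -> H4
  lookup 24.0.0.30: bits 000110 walk d0:H3→d1:-→d2:-→d3:-→d4:-→d5:-→d6:H4 -> H4
  lookup 26.71.0.0: bits 000110100100011100000 walk d0:H3→d1:-→d2:-→d3:-→d4:-→d5:-→d6:H4→d7:-→d8:-→d9:-→d10:-→d11:-→d12:H4→d13:-→d14:-→d15:-→d16:-→d17:-→d18:-→d19:-→d20:H2→d21:H3 -> H3
  add 26.71.7.0/24 -> H3 at depth 24
  add 243.163.112.0/20 -> H4 at depth 20
  add 243.163.0.0/16 -> H2 at depth 16
  add 243.163.96.0/19 -> H3 at depth 19
  add 243.163.121.0/24 -> H4 at depth 24
  lookup 243.163.121.11: bits 111100111010001101111001 walk d0:H3→d1:-→d2:-→d3:-→d4:-→d5:-→d6:H2→d7:-→d8:-→d9:-→d10:-→d11:-→d12:-→d13:-→d14:-→d15:-→d16:H2→d17:-→d18:-→d19:H3→d20:H4→d21:-→d22:-→d23:-→d24:H4 -> H4
  lookup 243.163.119.154: bits 11110011101000110111 walk d0:H3→d1:-→d2:-→d3:-→d4:-→d5:-→d6:H2→d7:-→d8:-→d9:-→d10:-→d11:-→d12:-→d13:-→d14:-→d15:-→d16:H2→d17:-→d18:-→d19:H3→d20:H4 -> H4
  add 240.0.0.0/5 -> H1 at depth 5
  - 0.0.0.0/0 clear@0
  - 26.71.7.0/24 clear@24
  lookup 26.71.0.48: bits 000110100100011100000 walk d0:-→d1:-→d2:-→d3:-→d4:-→d5:-→d6:H4→d7:-→d8:-→d9:-→d10:-→d11:-→d12:H4→d13:-→d14:-→d15:-→d16:-→d17:-→d18:-→d19:-→d20:H2→d21:H3 -> H3

== LOOKUPS ==
["H2","H4","H4","H3","H4","H4","H3"]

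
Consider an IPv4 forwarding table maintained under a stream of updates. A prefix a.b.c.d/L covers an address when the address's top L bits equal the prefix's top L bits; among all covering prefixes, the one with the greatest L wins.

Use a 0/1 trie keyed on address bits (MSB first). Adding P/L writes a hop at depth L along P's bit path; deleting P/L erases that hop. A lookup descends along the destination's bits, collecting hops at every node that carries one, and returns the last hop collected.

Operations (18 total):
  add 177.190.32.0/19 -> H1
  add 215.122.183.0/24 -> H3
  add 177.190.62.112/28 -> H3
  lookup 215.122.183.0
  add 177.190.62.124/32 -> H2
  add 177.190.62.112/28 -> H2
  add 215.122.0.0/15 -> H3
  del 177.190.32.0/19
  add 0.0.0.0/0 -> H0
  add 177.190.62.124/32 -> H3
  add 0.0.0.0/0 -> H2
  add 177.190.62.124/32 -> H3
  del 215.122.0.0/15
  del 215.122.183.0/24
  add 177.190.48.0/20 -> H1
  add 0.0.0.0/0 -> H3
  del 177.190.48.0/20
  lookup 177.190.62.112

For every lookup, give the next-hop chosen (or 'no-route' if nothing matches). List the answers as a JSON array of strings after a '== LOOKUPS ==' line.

Apply in order:
  add 177.190.32.0/19 -> H1 at depth 19
  add 215.122.183.0/24 -> H3 at depth 24
  add 177.190.62.112/28 -> H3 at depth 28
  ? 215.122.183.0  path d0:-→d1:-→d2:-→d3:-→d4:-→d5:-→d6:-→d7:-→d8:-→d9:-→d10:-→d11:-→d12:-→d13:-→d14:-→d15:-→d16:-→d17:-→d18:-→d19:-→d20:-→d21:-→d22:-→d23:-→d24:H3  best=H3
  add 177.190.62.124/32 -> H2 at depth 32
  add 177.190.62.112/28 -> H2 at depth 28
  add 215.122.0.0/15 -> H3 at depth 15
  del 177.190.32.0/19 (clear depth 19)
  add 0.0.0.0/0 -> H0 at depth 0
  add 177.190.62.124/32 -> H3 at depth 32
  add 0.0.0.0/0 -> H2 at depth 0
  add 177.190.62.124/32 -> H3 at depth 32
  del 215.122.0.0/15 (clear depth 15)
  del 215.122.183.0/24 (clear depth 24)
  add 177.190.48.0/20 -> H1 at depth 20
  add 0.0.0.0/0 -> H3 at depth 0
  del 177.190.48.0/20 (clear depth 20)
  ? 177.190.62.112  path d0:H3→d1:-→d2:-→d3:-→d4:-→d5:-→d6:-→d7:-→d8:-→d9:-→d10:-→d11:-→d12:-→d13:-→d14:-→d15:-→d16:-→d17:-→d18:-→d19:-→d20:-→d21:-→d22:-→d23:-→d24:-→d25:-→d26:-→d27:-→d28:H2  best=H2

== LOOKUPS ==
["H3","H2"]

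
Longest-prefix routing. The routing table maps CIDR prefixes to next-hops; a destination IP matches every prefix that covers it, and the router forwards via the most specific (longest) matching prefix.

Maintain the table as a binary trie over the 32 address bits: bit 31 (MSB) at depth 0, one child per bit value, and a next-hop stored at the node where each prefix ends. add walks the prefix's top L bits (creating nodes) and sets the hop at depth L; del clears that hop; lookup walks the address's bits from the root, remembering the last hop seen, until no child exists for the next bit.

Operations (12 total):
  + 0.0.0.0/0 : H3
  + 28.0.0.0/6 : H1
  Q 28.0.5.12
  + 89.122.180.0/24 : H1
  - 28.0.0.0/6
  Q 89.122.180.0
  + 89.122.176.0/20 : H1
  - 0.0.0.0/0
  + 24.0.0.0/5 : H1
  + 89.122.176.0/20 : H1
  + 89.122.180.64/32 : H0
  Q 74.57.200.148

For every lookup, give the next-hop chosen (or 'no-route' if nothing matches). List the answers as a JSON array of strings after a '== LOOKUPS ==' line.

Apply in order:
  add 0.0.0.0/0 -> H3 at depth 0
  add 28.0.0.0/6 -> H1 at depth 6
  lookup 28.0.5.12: bits 000111 walk d0:H3→d1:-→d2:-→d3:-→d4:-→d5:-→d6:H1 -> H1
  add 89.122.180.0/24 -> H1 at depth 24
  del 28.0.0.0/6 (clear depth 6)
  lookup 89.122.180.0: bits 010110010111101010110100 walk d0:H3→d1:-→d2:-→d3:-→d4:-→d5:-→d6:-→d7:-→d8:-→d9:-→d10:-→d11:-→d12:-→d13:-→d14:-→d15:-→d16:-→d17:-→d18:-→d19:-→d20:-→d21:-→d22:-→d23:-→d24:H1 -> H1
  add 89.122.176.0/20 -> H1 at depth 20
  del 0.0.0.0/0 (clear depth 0)
  add 24.0.0.0/5 -> H1 at depth 5
  add 89.122.176.0/20 -> H1 at depth 20
  add 89.122.180.64/32 -> H0 at depth 32
  lookup 74.57.200.148: bits 010 walk d0:-→d1:-→d2:-→d3:- -> no-route

== LOOKUPS ==
["H1","H1","no-route"]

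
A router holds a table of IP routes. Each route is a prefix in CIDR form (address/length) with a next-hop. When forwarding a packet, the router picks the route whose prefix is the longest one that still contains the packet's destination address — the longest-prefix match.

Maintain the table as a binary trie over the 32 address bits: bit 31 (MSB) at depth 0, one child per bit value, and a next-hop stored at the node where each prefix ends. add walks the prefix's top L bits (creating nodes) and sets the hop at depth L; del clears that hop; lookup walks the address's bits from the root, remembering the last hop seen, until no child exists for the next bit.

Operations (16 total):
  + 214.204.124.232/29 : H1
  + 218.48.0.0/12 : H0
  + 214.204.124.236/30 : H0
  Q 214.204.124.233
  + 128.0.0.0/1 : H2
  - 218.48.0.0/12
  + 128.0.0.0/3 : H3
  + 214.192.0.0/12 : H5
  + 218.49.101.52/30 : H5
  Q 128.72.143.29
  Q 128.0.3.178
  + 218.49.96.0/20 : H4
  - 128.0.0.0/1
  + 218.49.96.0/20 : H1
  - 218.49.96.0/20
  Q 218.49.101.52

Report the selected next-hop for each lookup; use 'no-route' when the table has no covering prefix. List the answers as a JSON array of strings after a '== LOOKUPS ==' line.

Apply in order:
  add 214.204.124.232/29 -> H1 at depth 29
  add 218.48.0.0/12 -> H0 at depth 12
  add 214.204.124.236/30 -> H0 at depth 30
  lookup 214.204.124.233: bits 11010110110011000111110011101 walk d0:-→d1:-→d2:-→d3:-→d4:-→d5:-→d6:-→d7:-→d8:-→d9:-→d10:-→d11:-→d12:-→d13:-→d14:-→d15:-→d16:-→d17:-→d18:-→d19:-→d20:-→d21:-→d22:-→d23:-→d24:-→d25:-→d26:-→d27:-→d28:-→d29:H1 -> H1
  add 128.0.0.0/1 -> H2 at depth 1
  del 218.48.0.0/12 (clear depth 12)
  add 128.0.0.0/3 -> H3 at depth 3
  add 214.192.0.0/12 -> H5 at depth 12
  add 218.49.101.52/30 -> H5 at depth 30
  lookup 128.72.143.29: bits 100 walk d0:-→d1:H2→d2:-→d3:H3 -> H3
  lookup 128.0.3.178: bits 100 walk d0:-→d1:H2→d2:-→d3:H3 -> H3
  add 218.49.96.0/20 -> H4 at depth 20
  del 128.0.0.0/1 (clear depth 1)
  add 218.49.96.0/20 -> H1 at depth 20
  del 218.49.96.0/20 (clear depth 20)
  lookup 218.49.101.52: bits 110110100011000101100101001101 walk d0:-→d1:-→d2:-→d3:-→d4:-→d5:-→d6:-→d7:-→d8:-→d9:-→d10:-→d11:-→d12:-→d13:-→d14:-→d15:-→d16:-→d17:-→d18:-→d19:-→d20:-→d21:-→d22:-→d23:-→d24:-→d25:-→d26:-→d27:-→d28:-→d29:-→d30:H5 -> H5

== LOOKUPS ==
["H1","H3","H3","H5"]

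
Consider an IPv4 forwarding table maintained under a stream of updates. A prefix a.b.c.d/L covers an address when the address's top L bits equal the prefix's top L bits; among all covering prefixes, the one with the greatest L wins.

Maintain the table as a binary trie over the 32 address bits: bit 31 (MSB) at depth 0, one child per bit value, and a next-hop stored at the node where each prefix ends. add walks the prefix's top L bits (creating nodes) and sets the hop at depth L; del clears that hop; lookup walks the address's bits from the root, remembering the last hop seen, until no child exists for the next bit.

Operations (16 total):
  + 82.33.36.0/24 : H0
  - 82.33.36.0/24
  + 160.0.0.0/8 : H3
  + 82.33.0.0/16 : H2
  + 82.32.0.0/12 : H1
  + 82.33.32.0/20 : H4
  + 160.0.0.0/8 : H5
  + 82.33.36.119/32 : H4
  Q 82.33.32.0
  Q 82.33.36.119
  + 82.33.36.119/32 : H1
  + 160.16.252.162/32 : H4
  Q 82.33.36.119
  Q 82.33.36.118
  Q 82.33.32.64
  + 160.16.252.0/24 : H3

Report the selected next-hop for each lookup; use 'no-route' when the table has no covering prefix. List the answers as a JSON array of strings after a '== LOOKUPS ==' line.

Process each operation:
  + 82.33.36.0/24 (H0) depth=24
  - 82.33.36.0/24 clear@24
  + 160.0.0.0/8 (H3) depth=8
  + 82.33.0.0/16 (H2) depth=16
  + 82.32.0.0/12 (H1) depth=12
  + 82.33.32.0/20 (H4) depth=20
  + 160.0.0.0/8 (H5) depth=8
  + 82.33.36.119/32 (H4) depth=32
  ? 82.33.32.0  path d0:-→d1:-→d2:-→d3:-→d4:-→d5:-→d6:-→d7:-→d8:-→d9:-→d10:-→d11:-→d12:H1→d13:-→d14:-→d15:-→d16:H2→d17:-→d18:-→d19:-→d20:H4→d21:-  best=H4
  ? 82.33.36.119  path d0:-→d1:-→d2:-→d3:-→d4:-→d5:-→d6:-→d7:-→d8:-→d9:-→d10:-→d11:-→d12:H1→d13:-→d14:-→d15:-→d16:H2→d17:-→d18:-→d19:-→d20:H4→d21:-→d22:-→d23:-→d24:-→d25:-→d26:-→d27:-→d28:-→d29:-→d30:-→d31:-→d32:H4  best=H4
  + 82.33.36.119/32 (H1) depth=32
  + 160.16.252.162/32 (H4) depth=32
  ? 82.33.36.119  path d0:-→d1:-→d2:-→d3:-→d4:-→d5:-→d6:-→d7:-→d8:-→d9:-→d10:-→d11:-→d12:H1→d13:-→d14:-→d15:-→d16:H2→d17:-→d18:-→d19:-→d20:H4→d21:-→d22:-→d23:-→d24:-→d25:-→d26:-→d27:-→d28:-→d29:-→d30:-→d31:-→d32:H1  best=H1
  ? 82.33.36.118  path d0:-→d1:-→d2:-→d3:-→d4:-→d5:-→d6:-→d7:-→d8:-→d9:-→d10:-→d11:-→d12:H1→d13:-→d14:-→d15:-→d16:H2→d17:-→d18:-→d19:-→d20:H4→d21:-→d22:-→d23:-→d24:-→d25:-→d26:-→d27:-→d28:-→d29:-→d30:-→d31:-  best=H4
  ? 82.33.32.64  path d0:-→d1:-→d2:-→d3:-→d4:-→d5:-→d6:-→d7:-→d8:-→d9:-→d10:-→d11:-→d12:H1→d13:-→d14:-→d15:-→d16:H2→d17:-→d18:-→d19:-→d20:H4→d21:-  best=H4
  + 160.16.252.0/24 (H3) depth=24

== LOOKUPS ==
["H4","H4","H1","H4","H4"]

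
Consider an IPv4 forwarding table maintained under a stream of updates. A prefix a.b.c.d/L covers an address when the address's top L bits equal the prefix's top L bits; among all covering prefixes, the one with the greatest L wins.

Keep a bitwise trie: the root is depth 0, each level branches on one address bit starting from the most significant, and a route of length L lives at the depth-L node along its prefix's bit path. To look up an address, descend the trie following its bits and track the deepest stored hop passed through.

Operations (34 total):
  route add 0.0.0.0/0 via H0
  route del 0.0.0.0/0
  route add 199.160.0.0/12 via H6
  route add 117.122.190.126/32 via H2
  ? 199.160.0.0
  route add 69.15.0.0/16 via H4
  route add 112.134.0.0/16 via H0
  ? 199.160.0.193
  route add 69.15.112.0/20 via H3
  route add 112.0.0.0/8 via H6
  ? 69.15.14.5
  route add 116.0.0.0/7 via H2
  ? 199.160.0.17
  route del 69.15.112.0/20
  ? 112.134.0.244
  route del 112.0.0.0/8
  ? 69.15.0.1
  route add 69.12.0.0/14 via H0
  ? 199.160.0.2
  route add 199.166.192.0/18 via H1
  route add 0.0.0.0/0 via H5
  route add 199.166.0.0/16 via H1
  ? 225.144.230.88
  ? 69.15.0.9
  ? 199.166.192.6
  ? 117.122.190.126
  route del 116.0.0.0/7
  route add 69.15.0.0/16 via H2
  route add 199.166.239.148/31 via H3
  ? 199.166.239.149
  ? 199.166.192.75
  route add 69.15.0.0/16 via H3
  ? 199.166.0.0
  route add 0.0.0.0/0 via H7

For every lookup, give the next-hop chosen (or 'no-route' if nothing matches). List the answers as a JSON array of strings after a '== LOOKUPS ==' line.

Process each operation:
  + 0.0.0.0/0 (H0) depth=0
  - 0.0.0.0/0 clear@0
  + 199.160.0.0/12 (H6) depth=12
  + 117.122.190.126/32 (H2) depth=32
  ? 199.160.0.0  path d0:-→d1:-→d2:-→d3:-→d4:-→d5:-→d6:-→d7:-→d8:-→d9:-→d10:-→d11:-→d12:H6  best=H6
  + 69.15.0.0/16 (H4) depth=16
  + 112.134.0.0/16 (H0) depth=16
  ? 199.160.0.193  path d0:-→d1:-→d2:-→d3:-→d4:-→d5:-→d6:-→d7:-→d8:-→d9:-→d10:-→d11:-→d12:H6  best=H6
  + 69.15.112.0/20 (H3) depth=20
  + 112.0.0.0/8 (H6) depth=8
  ? 69.15.14.5  path d0:-→d1:-→d2:-→d3:-→d4:-→d5:-→d6:-→d7:-→d8:-→d9:-→d10:-→d11:-→d12:-→d13:-→d14:-→d15:-→d16:H4→d17:-  best=H4
  + 116.0.0.0/7 (H2) depth=7
  ? 199.160.0.17  path d0:-→d1:-→d2:-→d3:-→d4:-→d5:-→d6:-→d7:-→d8:-→d9:-→d10:-→d11:-→d12:H6  best=H6
  - 69.15.112.0/20 clear@20
  ? 112.134.0.244  path d0:-→d1:-→d2:-→d3:-→d4:-→d5:-→d6:-→d7:-→d8:H6→d9:-→d10:-→d11:-→d12:-→d13:-→d14:-→d15:-→d16:H0  best=H0
  - 112.0.0.0/8 clear@8
  ? 69.15.0.1  path d0:-→d1:-→d2:-→d3:-→d4:-→d5:-→d6:-→d7:-→d8:-→d9:-→d10:-→d11:-→d12:-→d13:-→d14:-→d15:-→d16:H4→d17:-  best=H4
  + 69.12.0.0/14 (H0) depth=14
  ? 199.160.0.2  path d0:-→d1:-→d2:-→d3:-→d4:-→d5:-→d6:-→d7:-→d8:-→d9:-→d10:-→d11:-→d12:H6  best=H6
  + 199.166.192.0/18 (H1) depth=18
  + 0.0.0.0/0 (H5) depth=0
  + 199.166.0.0/16 (H1) depth=16
  ? 225.144.230.88  path d0:H5→d1:-→d2:-  best=H5
  ? 69.15.0.9  path d0:H5→d1:-→d2:-→d3:-→d4:-→d5:-→d6:-→d7:-→d8:-→d9:-→d10:-→d11:-→d12:-→d13:-→d14:H0→d15:-→d16:H4→d17:-  best=H4
  ? 199.166.192.6  path d0:H5→d1:-→d2:-→d3:-→d4:-→d5:-→d6:-→d7:-→d8:-→d9:-→d10:-→d11:-→d12:H6→d13:-→d14:-→d15:-→d16:H1→d17:-→d18:H1  best=H1
  ? 117.122.190.126  path d0:H5→d1:-→d2:-→d3:-→d4:-→d5:-→d6:-→d7:H2→d8:-→d9:-→d10:-→d11:-→d12:-→d13:-→d14:-→d15:-→d16:-→d17:-→d18:-→d19:-→d20:-→d21:-→d22:-→d23:-→d24:-→d25:-→d26:-→d27:-→d28:-→d29:-→d30:-→d31:-→d32:H2  best=H2
  - 116.0.0.0/7 clear@7
  + 69.15.0.0/16 (H2) depth=16
  + 199.166.239.148/31 (H3) depth=31
  ? 199.166.239.149  path d0:H5→d1:-→d2:-→d3:-→d4:-→d5:-→d6:-→d7:-→d8:-→d9:-→d10:-→d11:-→d12:H6→d13:-→d14:-→d15:-→d16:H1→d17:-→d18:H1→d19:-→d20:-→d21:-→d22:-→d23:-→d24:-→d25:-→d26:-→d27:-→d28:-→d29:-→d30:-→d31:H3  best=H3
  ? 199.166.192.75  path d0:H5→d1:-→d2:-→d3:-→d4:-→d5:-→d6:-→d7:-→d8:-→d9:-→d10:-→d11:-→d12:H6→d13:-→d14:-→d15:-→d16:H1→d17:-→d18:H1  best=H1
  + 69.15.0.0/16 (H3) depth=16
  ? 199.166.0.0  path d0:H5→d1:-→d2:-→d3:-→d4:-→d5:-→d6:-→d7:-→d8:-→d9:-→d10:-→d11:-→d12:H6→d13:-→d14:-→d15:-→d16:H1  best=H1
  + 0.0.0.0/0 (H7) depth=0

== LOOKUPS ==
["H6","H6","H4","H6","H0","H4","H6","H5","H4","H1","H2","H3","H1","H1"]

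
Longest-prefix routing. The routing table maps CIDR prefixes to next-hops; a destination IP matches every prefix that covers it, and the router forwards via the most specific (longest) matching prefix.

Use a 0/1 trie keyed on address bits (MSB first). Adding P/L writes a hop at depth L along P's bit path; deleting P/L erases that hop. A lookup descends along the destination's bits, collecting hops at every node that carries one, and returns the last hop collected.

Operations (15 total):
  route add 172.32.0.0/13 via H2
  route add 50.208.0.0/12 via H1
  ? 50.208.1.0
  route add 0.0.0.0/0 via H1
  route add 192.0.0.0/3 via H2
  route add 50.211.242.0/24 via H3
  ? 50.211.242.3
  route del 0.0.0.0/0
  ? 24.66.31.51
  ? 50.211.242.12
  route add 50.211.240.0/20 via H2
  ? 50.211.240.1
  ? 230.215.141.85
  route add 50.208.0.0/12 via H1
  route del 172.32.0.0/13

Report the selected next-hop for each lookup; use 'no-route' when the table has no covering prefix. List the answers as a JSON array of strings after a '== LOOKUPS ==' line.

Apply in order:
  add 172.32.0.0/13 -> H2 at depth 13
  add 50.208.0.0/12 -> H1 at depth 12
  Q 50.208.1.0: descend 001100101101 ; hops seen [H1] ; pick H1
  add 0.0.0.0/0 -> H1 at depth 0
  add 192.0.0.0/3 -> H2 at depth 3
  add 50.211.242.0/24 -> H3 at depth 24
  Q 50.211.242.3: descend 001100101101001111110010 ; hops seen [H1,H1,H3] ; pick H3
  - 0.0.0.0/0 clear@0
  Q 24.66.31.51: descend 00 ; hops seen [∅] ; pick no-route
  Q 50.211.242.12: descend 001100101101001111110010 ; hops seen [H1,H3] ; pick H3
  add 50.211.240.0/20 -> H2 at depth 20
  Q 50.211.240.1: descend 0011001011010011111100 ; hops seen [H1,H2] ; pick H2
  Q 230.215.141.85: descend 11 ; hops seen [∅] ; pick no-route
  add 50.208.0.0/12 -> H1 at depth 12
  - 172.32.0.0/13 clear@13

== LOOKUPS ==
["H1","H3","no-route","H3","H2","no-route"]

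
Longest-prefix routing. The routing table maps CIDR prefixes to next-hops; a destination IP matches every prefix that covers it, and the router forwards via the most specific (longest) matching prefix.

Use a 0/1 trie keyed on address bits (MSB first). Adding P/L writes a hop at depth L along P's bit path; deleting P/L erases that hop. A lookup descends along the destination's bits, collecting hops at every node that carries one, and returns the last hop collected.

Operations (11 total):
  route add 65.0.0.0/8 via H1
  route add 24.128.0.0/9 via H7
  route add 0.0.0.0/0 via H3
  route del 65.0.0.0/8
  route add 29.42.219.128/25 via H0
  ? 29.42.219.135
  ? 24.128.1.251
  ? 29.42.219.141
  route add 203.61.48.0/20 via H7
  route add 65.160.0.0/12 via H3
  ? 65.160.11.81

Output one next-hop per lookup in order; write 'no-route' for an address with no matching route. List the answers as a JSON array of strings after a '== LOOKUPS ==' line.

Process each operation:
  + 65.0.0.0/8 (H1) depth=8
  + 24.128.0.0/9 (H7) depth=9
  + 0.0.0.0/0 (H3) depth=0
  del 65.0.0.0/8 (clear depth 8)
  + 29.42.219.128/25 (H0) depth=25
  Q 29.42.219.135: descend 0001110100101010110110111 ; hops seen [H3,H0] ; pick H0
  Q 24.128.1.251: descend 000110001 ; hops seen [H3,H7] ; pick H7
  Q 29.42.219.141: descend 0001110100101010110110111 ; hops seen [H3,H0] ; pick H0
  + 203.61.48.0/20 (H7) depth=20
  + 65.160.0.0/12 (H3) depth=12
  Q 65.160.11.81: descend 010000011010 ; hops seen [H3,H3] ; pick H3

== LOOKUPS ==
["H0","H7","H0","H3"]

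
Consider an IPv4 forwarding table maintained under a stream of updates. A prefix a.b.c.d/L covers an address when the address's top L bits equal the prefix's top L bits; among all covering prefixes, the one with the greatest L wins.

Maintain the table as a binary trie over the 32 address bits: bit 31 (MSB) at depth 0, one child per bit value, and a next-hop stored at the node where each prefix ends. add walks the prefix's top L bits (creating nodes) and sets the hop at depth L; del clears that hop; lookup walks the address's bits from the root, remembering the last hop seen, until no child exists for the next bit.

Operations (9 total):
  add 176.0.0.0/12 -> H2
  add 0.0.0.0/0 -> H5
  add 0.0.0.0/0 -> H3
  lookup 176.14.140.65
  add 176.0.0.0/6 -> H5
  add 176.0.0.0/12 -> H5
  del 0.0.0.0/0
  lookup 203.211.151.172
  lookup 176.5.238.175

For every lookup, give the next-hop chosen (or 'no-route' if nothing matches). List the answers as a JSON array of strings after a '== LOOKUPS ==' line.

Apply in order:
  + 176.0.0.0/12 (H2) depth=12
  + 0.0.0.0/0 (H5) depth=0
  + 0.0.0.0/0 (H3) depth=0
  lookup 176.14.140.65: bits 101100000000 walk d0:H3→d1:-→d2:-→d3:-→d4:-→d5:-→d6:-→d7:-→d8:-→d9:-→d10:-→d11:-→d12:H2 -> H2
  + 176.0.0.0/6 (H5) depth=6
  + 176.0.0.0/12 (H5) depth=12
  del 0.0.0.0/0 (clear depth 0)
  lookup 203.211.151.172: bits 1 walk d0:-→d1:- -> no-route
  lookup 176.5.238.175: bits 101100000000 walk d0:-→d1:-→d2:-→d3:-→d4:-→d5:-→d6:H5→d7:-→d8:-→d9:-→d10:-→d11:-→d12:H5 -> H5

== LOOKUPS ==
["H2","no-route","H5"]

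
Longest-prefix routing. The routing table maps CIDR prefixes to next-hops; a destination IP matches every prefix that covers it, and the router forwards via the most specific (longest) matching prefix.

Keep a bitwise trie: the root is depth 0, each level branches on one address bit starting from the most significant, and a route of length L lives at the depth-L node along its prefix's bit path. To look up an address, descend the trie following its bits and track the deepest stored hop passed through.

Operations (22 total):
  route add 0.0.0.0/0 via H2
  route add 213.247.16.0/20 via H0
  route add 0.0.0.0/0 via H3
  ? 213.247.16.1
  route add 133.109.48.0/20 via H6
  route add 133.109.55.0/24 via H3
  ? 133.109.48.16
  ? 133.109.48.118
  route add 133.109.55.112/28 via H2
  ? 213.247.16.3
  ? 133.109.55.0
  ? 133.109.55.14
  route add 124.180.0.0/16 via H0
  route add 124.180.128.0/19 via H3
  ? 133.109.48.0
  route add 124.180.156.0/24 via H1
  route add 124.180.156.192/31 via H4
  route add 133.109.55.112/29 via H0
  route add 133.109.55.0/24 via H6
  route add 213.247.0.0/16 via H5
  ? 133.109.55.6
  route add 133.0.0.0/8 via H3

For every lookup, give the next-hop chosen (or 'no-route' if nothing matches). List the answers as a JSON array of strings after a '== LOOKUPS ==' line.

Trace:
  + 0.0.0.0/0 (H2) depth=0
  + 213.247.16.0/20 (H0) depth=20
  + 0.0.0.0/0 (H3) depth=0
  lookup 213.247.16.1: bits 11010101111101110001 walk d0:H3→d1:-→d2:-→d3:-→d4:-→d5:-→d6:-→d7:-→d8:-→d9:-→d10:-→d11:-→d12:-→d13:-→d14:-→d15:-→d16:-→d17:-→d18:-→d19:-→d20:H0 -> H0
  + 133.109.48.0/20 (H6) depth=20
  + 133.109.55.0/24 (H3) depth=24
  lookup 133.109.48.16: bits 100001010110110100110 walk d0:H3→d1:-→d2:-→d3:-→d4:-→d5:-→d6:-→d7:-→d8:-→d9:-→d10:-→d11:-→d12:-→d13:-→d14:-→d15:-→d16:-→d17:-→d18:-→d19:-→d20:H6→d21:- -> H6
  lookup 133.109.48.118: bits 100001010110110100110 walk d0:H3→d1:-→d2:-→d3:-→d4:-→d5:-→d6:-→d7:-→d8:-→d9:-→d10:-→d11:-→d12:-→d13:-→d14:-→d15:-→d16:-→d17:-→d18:-→d19:-→d20:H6→d21:- -> H6
  + 133.109.55.112/28 (H2) depth=28
  lookup 213.247.16.3: bits 11010101111101110001 walk d0:H3→d1:-→d2:-→d3:-→d4:-→d5:-→d6:-→d7:-→d8:-→d9:-→d10:-→d11:-→d12:-→d13:-→d14:-→d15:-→d16:-→d17:-→d18:-→d19:-→d20:H0 -> H0
  lookup 133.109.55.0: bits 1000010101101101001101110 walk d0:H3→d1:-→d2:-→d3:-→d4:-→d5:-→d6:-→d7:-→d8:-→d9:-→d10:-→d11:-→d12:-→d13:-→d14:-→d15:-→d16:-→d17:-→d18:-→d19:-→d20:H6→d21:-→d22:-→d23:-→d24:H3→d25:- -> H3
  lookup 133.109.55.14: bits 1000010101101101001101110 walk d0:H3→d1:-→d2:-→d3:-→d4:-→d5:-→d6:-→d7:-→d8:-→d9:-→d10:-→d11:-→d12:-→d13:-→d14:-→d15:-→d16:-→d17:-→d18:-→d19:-→d20:H6→d21:-→d22:-→d23:-→d24:H3→d25:- -> H3
  + 124.180.0.0/16 (H0) depth=16
  + 124.180.128.0/19 (H3) depth=19
  lookup 133.109.48.0: bits 100001010110110100110 walk d0:H3→d1:-→d2:-→d3:-→d4:-→d5:-→d6:-→d7:-→d8:-→d9:-→d10:-→d11:-→d12:-→d13:-→d14:-→d15:-→d16:-→d17:-→d18:-→d19:-→d20:H6→d21:- -> H6
  + 124.180.156.0/24 (H1) depth=24
  + 124.180.156.192/31 (H4) depth=31
  + 133.109.55.112/29 (H0) depth=29
  + 133.109.55.0/24 (H6) depth=24
  + 213.247.0.0/16 (H5) depth=16
  lookup 133.109.55.6: bits 1000010101101101001101110 walk d0:H3→d1:-→d2:-→d3:-→d4:-→d5:-→d6:-→d7:-→d8:-→d9:-→d10:-→d11:-→d12:-→d13:-→d14:-→d15:-→d16:-→d17:-→d18:-→d19:-→d20:H6→d21:-→d22:-→d23:-→d24:H6→d25:- -> H6
  + 133.0.0.0/8 (H3) depth=8

== LOOKUPS ==
["H0","H6","H6","H0","H3","H3","H6","H6"]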